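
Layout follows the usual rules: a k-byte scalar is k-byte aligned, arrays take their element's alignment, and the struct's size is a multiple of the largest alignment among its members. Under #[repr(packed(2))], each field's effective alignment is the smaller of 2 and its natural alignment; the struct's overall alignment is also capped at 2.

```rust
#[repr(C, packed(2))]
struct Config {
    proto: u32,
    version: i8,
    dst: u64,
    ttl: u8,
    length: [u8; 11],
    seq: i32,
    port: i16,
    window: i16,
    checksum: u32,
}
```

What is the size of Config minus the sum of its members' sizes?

1

0..4  proto  (4B, 2-aligned)
4..5  version  (1B, 1-aligned)
5..6  -- padding (1B)
6..14  dst  (8B, 2-aligned)
14..15  ttl  (1B, 1-aligned)
15..26  length  (11B, 1-aligned)
26..30  seq  (4B, 2-aligned)
30..32  port  (2B, 2-aligned)
32..34  window  (2B, 2-aligned)
34..38  checksum  (4B, 2-aligned)
sizeof = 38, alignof = 2
data bytes 37, size 38 → padding 1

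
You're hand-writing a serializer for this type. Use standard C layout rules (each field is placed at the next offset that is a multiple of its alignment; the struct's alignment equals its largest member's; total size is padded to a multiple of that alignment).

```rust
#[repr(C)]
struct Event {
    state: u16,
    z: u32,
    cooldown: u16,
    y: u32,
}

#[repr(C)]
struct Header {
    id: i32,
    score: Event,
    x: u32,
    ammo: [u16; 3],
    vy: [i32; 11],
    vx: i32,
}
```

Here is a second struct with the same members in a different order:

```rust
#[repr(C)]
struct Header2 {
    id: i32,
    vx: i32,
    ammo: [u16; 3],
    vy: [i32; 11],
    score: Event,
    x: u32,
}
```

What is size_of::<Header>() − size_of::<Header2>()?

Event: 0..2  state  (2B, 2-aligned); 2..4  -- padding (2B); 4..8  z  (4B, 4-aligned); 8..10  cooldown  (2B, 2-aligned); 10..12  -- padding (2B); 12..16  y  (4B, 4-aligned); sizeof = 16, alignof = 4
0..4  id  (4B, 4-aligned)
4..20  score  (16B, 4-aligned)
20..24  x  (4B, 4-aligned)
24..30  ammo  (6B, 2-aligned)
30..32  -- padding (2B)
32..76  vy  (44B, 4-aligned)
76..80  vx  (4B, 4-aligned)
sizeof = 80, alignof = 4
— Header2 —
0..4  id  (4B, 4-aligned)
4..8  vx  (4B, 4-aligned)
8..14  ammo  (6B, 2-aligned)
14..16  -- padding (2B)
16..60  vy  (44B, 4-aligned)
60..76  score  (16B, 4-aligned)
76..80  x  (4B, 4-aligned)
sizeof = 80, alignof = 4
80 − 80 = 0

0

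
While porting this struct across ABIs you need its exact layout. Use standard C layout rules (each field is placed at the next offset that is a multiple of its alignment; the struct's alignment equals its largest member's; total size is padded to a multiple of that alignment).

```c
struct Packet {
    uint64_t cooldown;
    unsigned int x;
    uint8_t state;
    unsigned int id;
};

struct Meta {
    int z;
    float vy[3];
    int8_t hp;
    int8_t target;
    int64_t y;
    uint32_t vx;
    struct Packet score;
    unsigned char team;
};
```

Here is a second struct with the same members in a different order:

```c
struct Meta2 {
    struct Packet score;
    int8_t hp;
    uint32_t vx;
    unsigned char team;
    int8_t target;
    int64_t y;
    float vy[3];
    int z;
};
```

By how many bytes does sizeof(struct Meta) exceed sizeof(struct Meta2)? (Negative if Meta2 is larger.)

Packet: cooldown at 0 (size 8, align 8) → ends 8; x at 8 (size 4, align 4) → ends 12; state at 12 (size 1, align 1) → ends 13; pad 3 to align 4 for id; id at 16 (size 4, align 4) → ends 20; tail pad 4 to reach multiple of 8; total 24 bytes, alignment 8
z at 0 (size 4, align 4) → ends 4
vy at 4 (size 12, align 4) → ends 16
hp at 16 (size 1, align 1) → ends 17
target at 17 (size 1, align 1) → ends 18
pad 6 to align 8 for y
y at 24 (size 8, align 8) → ends 32
vx at 32 (size 4, align 4) → ends 36
pad 4 to align 8 for score
score at 40 (size 24, align 8) → ends 64
team at 64 (size 1, align 1) → ends 65
tail pad 7 to reach multiple of 8
total 72 bytes, alignment 8
— Meta2 —
score at 0 (size 24, align 8) → ends 24
hp at 24 (size 1, align 1) → ends 25
pad 3 to align 4 for vx
vx at 28 (size 4, align 4) → ends 32
team at 32 (size 1, align 1) → ends 33
target at 33 (size 1, align 1) → ends 34
pad 6 to align 8 for y
y at 40 (size 8, align 8) → ends 48
vy at 48 (size 12, align 4) → ends 60
z at 60 (size 4, align 4) → ends 64
total 64 bytes, alignment 8
72 − 64 = 8

8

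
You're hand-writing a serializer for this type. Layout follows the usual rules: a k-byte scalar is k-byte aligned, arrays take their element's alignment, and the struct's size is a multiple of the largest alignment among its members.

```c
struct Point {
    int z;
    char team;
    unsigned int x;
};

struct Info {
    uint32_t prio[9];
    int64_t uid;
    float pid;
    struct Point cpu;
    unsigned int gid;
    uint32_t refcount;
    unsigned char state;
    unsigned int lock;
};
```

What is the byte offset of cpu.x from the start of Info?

Point: 0..4  z  (4B, 4-aligned); 4..5  team  (1B, 1-aligned); 5..8  -- padding (3B); 8..12  x  (4B, 4-aligned); sizeof = 12, alignof = 4
0..36  prio  (36B, 4-aligned)
36..40  -- padding (4B)
40..48  uid  (8B, 8-aligned)
48..52  pid  (4B, 4-aligned)
52..64  cpu  (12B, 4-aligned)
within Point: x at 8
52 + 8 = 60

60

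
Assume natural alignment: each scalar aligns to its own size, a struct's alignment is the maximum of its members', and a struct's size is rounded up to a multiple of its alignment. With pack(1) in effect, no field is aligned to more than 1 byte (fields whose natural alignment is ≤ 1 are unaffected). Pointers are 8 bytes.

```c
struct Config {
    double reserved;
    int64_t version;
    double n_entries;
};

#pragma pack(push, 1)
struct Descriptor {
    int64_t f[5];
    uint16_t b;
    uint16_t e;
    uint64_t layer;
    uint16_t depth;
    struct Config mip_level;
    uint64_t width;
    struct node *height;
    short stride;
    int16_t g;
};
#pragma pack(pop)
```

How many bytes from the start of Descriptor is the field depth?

52

Config: reserved at 0 (size 8, align 8) → ends 8; version at 8 (size 8, align 8) → ends 16; n_entries at 16 (size 8, align 8) → ends 24; total 24 bytes, alignment 8
f at 0 (size 40, align 1) → ends 40
b at 40 (size 2, align 1) → ends 42
e at 42 (size 2, align 1) → ends 44
layer at 44 (size 8, align 1) → ends 52
depth at 52 (size 2, align 1) → ends 54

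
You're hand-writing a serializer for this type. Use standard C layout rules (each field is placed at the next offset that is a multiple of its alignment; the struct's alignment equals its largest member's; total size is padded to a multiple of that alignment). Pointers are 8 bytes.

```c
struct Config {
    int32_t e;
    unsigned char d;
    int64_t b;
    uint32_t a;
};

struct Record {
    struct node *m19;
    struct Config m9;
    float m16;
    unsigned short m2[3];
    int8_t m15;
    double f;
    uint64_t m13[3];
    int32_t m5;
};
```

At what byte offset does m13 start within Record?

Config: @0: e [4B, align 4] → 4; @4: d [1B, align 1] → 5; +3 pad (align 8); @8: b [8B, align 8] → 16; @16: a [4B, align 4] → 20; +4 tail pad (align 8); size 24, align 8
@0: m19 [8B, align 8] → 8
@8: m9 [24B, align 8] → 32
@32: m16 [4B, align 4] → 36
@36: m2 [6B, align 2] → 42
@42: m15 [1B, align 1] → 43
+5 pad (align 8)
@48: f [8B, align 8] → 56
@56: m13 [24B, align 8] → 80

56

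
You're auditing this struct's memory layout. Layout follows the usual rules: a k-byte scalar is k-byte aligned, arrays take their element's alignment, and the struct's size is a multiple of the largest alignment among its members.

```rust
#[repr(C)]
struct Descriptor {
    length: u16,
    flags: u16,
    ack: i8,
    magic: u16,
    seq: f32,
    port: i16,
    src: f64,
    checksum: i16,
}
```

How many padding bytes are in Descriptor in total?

9

0..2  length  (2B, 2-aligned)
2..4  flags  (2B, 2-aligned)
4..5  ack  (1B, 1-aligned)
5..6  -- padding (1B)
6..8  magic  (2B, 2-aligned)
8..12  seq  (4B, 4-aligned)
12..14  port  (2B, 2-aligned)
14..16  -- padding (2B)
16..24  src  (8B, 8-aligned)
24..26  checksum  (2B, 2-aligned)
26..32  -- tail padding (6B)
sizeof = 32, alignof = 8
data bytes 23, size 32 → padding 9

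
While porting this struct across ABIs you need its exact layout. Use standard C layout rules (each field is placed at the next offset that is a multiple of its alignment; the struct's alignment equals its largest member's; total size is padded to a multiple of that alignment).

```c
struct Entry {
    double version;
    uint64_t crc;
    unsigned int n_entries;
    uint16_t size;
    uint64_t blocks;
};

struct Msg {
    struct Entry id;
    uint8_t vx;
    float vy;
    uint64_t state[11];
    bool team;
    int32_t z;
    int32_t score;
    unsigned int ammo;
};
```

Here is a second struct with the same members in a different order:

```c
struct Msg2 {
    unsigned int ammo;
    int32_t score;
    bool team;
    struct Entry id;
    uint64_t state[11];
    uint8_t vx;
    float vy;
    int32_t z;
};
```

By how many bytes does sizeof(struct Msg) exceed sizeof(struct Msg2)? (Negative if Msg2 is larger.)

Entry: 0..8  version  (8B, 8-aligned); 8..16  crc  (8B, 8-aligned); 16..20  n_entries  (4B, 4-aligned); 20..22  size  (2B, 2-aligned); 22..24  -- padding (2B); 24..32  blocks  (8B, 8-aligned); sizeof = 32, alignof = 8
0..32  id  (32B, 8-aligned)
32..33  vx  (1B, 1-aligned)
33..36  -- padding (3B)
36..40  vy  (4B, 4-aligned)
40..128  state  (88B, 8-aligned)
128..129  team  (1B, 1-aligned)
129..132  -- padding (3B)
132..136  z  (4B, 4-aligned)
136..140  score  (4B, 4-aligned)
140..144  ammo  (4B, 4-aligned)
sizeof = 144, alignof = 8
— Msg2 —
0..4  ammo  (4B, 4-aligned)
4..8  score  (4B, 4-aligned)
8..9  team  (1B, 1-aligned)
9..16  -- padding (7B)
16..48  id  (32B, 8-aligned)
48..136  state  (88B, 8-aligned)
136..137  vx  (1B, 1-aligned)
137..140  -- padding (3B)
140..144  vy  (4B, 4-aligned)
144..148  z  (4B, 4-aligned)
148..152  -- tail padding (4B)
sizeof = 152, alignof = 8
144 − 152 = -8

-8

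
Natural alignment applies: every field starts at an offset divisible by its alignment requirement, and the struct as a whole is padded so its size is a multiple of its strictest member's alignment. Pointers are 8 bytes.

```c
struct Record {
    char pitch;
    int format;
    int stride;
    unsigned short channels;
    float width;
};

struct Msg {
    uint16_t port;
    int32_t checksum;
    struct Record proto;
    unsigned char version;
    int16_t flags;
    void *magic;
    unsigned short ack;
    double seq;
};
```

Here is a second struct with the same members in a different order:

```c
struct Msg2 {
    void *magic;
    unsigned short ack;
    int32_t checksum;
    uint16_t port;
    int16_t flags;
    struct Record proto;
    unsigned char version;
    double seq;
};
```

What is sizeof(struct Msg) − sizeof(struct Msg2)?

Record: @0: pitch [1B, align 1] → 1; +3 pad (align 4); @4: format [4B, align 4] → 8; @8: stride [4B, align 4] → 12; @12: channels [2B, align 2] → 14; +2 pad (align 4); @16: width [4B, align 4] → 20; size 20, align 4
@0: port [2B, align 2] → 2
+2 pad (align 4)
@4: checksum [4B, align 4] → 8
@8: proto [20B, align 4] → 28
@28: version [1B, align 1] → 29
+1 pad (align 2)
@30: flags [2B, align 2] → 32
@32: magic [8B, align 8] → 40
@40: ack [2B, align 2] → 42
+6 pad (align 8)
@48: seq [8B, align 8] → 56
size 56, align 8
— Msg2 —
@0: magic [8B, align 8] → 8
@8: ack [2B, align 2] → 10
+2 pad (align 4)
@12: checksum [4B, align 4] → 16
@16: port [2B, align 2] → 18
@18: flags [2B, align 2] → 20
@20: proto [20B, align 4] → 40
@40: version [1B, align 1] → 41
+7 pad (align 8)
@48: seq [8B, align 8] → 56
size 56, align 8
56 − 56 = 0

0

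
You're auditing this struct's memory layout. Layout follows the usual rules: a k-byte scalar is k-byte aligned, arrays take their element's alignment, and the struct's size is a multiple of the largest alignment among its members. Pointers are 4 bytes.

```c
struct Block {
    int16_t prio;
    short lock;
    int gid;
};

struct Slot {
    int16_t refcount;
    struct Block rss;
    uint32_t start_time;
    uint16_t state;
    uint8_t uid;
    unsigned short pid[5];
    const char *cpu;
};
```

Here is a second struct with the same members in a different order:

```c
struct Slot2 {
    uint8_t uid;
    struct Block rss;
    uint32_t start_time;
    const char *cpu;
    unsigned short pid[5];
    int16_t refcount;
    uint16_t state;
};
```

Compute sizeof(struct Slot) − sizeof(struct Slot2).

0

Block: prio at 0 (size 2, align 2) → ends 2; lock at 2 (size 2, align 2) → ends 4; gid at 4 (size 4, align 4) → ends 8; total 8 bytes, alignment 4
refcount at 0 (size 2, align 2) → ends 2
pad 2 to align 4 for rss
rss at 4 (size 8, align 4) → ends 12
start_time at 12 (size 4, align 4) → ends 16
state at 16 (size 2, align 2) → ends 18
uid at 18 (size 1, align 1) → ends 19
pad 1 to align 2 for pid
pid at 20 (size 10, align 2) → ends 30
pad 2 to align 4 for cpu
cpu at 32 (size 4, align 4) → ends 36
total 36 bytes, alignment 4
— Slot2 —
uid at 0 (size 1, align 1) → ends 1
pad 3 to align 4 for rss
rss at 4 (size 8, align 4) → ends 12
start_time at 12 (size 4, align 4) → ends 16
cpu at 16 (size 4, align 4) → ends 20
pid at 20 (size 10, align 2) → ends 30
refcount at 30 (size 2, align 2) → ends 32
state at 32 (size 2, align 2) → ends 34
tail pad 2 to reach multiple of 4
total 36 bytes, alignment 4
36 − 36 = 0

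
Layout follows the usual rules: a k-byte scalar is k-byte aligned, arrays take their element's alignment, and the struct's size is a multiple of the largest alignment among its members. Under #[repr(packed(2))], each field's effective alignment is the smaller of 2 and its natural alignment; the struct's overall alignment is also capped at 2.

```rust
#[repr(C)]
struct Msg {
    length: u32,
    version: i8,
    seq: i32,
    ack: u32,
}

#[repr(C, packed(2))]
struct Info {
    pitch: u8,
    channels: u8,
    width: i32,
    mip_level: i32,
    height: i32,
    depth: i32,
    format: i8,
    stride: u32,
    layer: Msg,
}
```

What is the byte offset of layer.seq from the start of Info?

32

Msg: 0..4  length  (4B, 4-aligned); 4..5  version  (1B, 1-aligned); 5..8  -- padding (3B); 8..12  seq  (4B, 4-aligned); 12..16  ack  (4B, 4-aligned); sizeof = 16, alignof = 4
0..1  pitch  (1B, 1-aligned)
1..2  channels  (1B, 1-aligned)
2..6  width  (4B, 2-aligned)
6..10  mip_level  (4B, 2-aligned)
10..14  height  (4B, 2-aligned)
14..18  depth  (4B, 2-aligned)
18..19  format  (1B, 1-aligned)
19..20  -- padding (1B)
20..24  stride  (4B, 2-aligned)
24..40  layer  (16B, 2-aligned)
within Msg: seq at 8
24 + 8 = 32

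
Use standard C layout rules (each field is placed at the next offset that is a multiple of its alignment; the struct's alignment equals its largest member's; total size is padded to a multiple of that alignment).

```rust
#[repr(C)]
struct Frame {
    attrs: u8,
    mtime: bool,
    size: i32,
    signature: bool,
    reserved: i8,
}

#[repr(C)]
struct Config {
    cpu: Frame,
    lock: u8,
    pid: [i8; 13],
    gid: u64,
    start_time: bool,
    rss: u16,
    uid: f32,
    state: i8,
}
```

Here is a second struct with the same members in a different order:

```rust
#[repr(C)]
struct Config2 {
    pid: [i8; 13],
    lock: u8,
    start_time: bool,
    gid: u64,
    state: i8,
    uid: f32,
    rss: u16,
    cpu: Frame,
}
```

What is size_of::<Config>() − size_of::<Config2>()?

8

Frame: 0..1  attrs  (1B, 1-aligned); 1..2  mtime  (1B, 1-aligned); 2..4  -- padding (2B); 4..8  size  (4B, 4-aligned); 8..9  signature  (1B, 1-aligned); 9..10  reserved  (1B, 1-aligned); 10..12  -- tail padding (2B); sizeof = 12, alignof = 4
0..12  cpu  (12B, 4-aligned)
12..13  lock  (1B, 1-aligned)
13..26  pid  (13B, 1-aligned)
26..32  -- padding (6B)
32..40  gid  (8B, 8-aligned)
40..41  start_time  (1B, 1-aligned)
41..42  -- padding (1B)
42..44  rss  (2B, 2-aligned)
44..48  uid  (4B, 4-aligned)
48..49  state  (1B, 1-aligned)
49..56  -- tail padding (7B)
sizeof = 56, alignof = 8
— Config2 —
0..13  pid  (13B, 1-aligned)
13..14  lock  (1B, 1-aligned)
14..15  start_time  (1B, 1-aligned)
15..16  -- padding (1B)
16..24  gid  (8B, 8-aligned)
24..25  state  (1B, 1-aligned)
25..28  -- padding (3B)
28..32  uid  (4B, 4-aligned)
32..34  rss  (2B, 2-aligned)
34..36  -- padding (2B)
36..48  cpu  (12B, 4-aligned)
sizeof = 48, alignof = 8
56 − 48 = 8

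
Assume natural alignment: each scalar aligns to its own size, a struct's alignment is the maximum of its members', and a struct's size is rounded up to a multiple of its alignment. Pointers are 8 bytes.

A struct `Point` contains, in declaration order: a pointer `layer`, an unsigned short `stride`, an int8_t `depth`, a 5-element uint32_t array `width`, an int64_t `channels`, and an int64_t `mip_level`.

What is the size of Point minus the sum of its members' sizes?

@0: layer [8B, align 8] → 8
@8: stride [2B, align 2] → 10
@10: depth [1B, align 1] → 11
+1 pad (align 4)
@12: width [20B, align 4] → 32
@32: channels [8B, align 8] → 40
@40: mip_level [8B, align 8] → 48
size 48, align 8
data bytes 47, size 48 → padding 1

1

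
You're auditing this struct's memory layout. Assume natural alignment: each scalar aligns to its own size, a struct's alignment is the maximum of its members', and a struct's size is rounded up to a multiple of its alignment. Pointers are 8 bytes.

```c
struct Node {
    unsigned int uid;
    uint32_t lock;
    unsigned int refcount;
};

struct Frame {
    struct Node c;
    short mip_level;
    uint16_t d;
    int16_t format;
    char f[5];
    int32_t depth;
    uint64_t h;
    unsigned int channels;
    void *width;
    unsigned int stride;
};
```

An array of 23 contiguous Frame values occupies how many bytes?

1472

Node: 0..4  uid  (4B, 4-aligned); 4..8  lock  (4B, 4-aligned); 8..12  refcount  (4B, 4-aligned); sizeof = 12, alignof = 4
0..12  c  (12B, 4-aligned)
12..14  mip_level  (2B, 2-aligned)
14..16  d  (2B, 2-aligned)
16..18  format  (2B, 2-aligned)
18..23  f  (5B, 1-aligned)
23..24  -- padding (1B)
24..28  depth  (4B, 4-aligned)
28..32  -- padding (4B)
32..40  h  (8B, 8-aligned)
40..44  channels  (4B, 4-aligned)
44..48  -- padding (4B)
48..56  width  (8B, 8-aligned)
56..60  stride  (4B, 4-aligned)
60..64  -- tail padding (4B)
sizeof = 64, alignof = 8
array of 23: 23 × 64 = 1472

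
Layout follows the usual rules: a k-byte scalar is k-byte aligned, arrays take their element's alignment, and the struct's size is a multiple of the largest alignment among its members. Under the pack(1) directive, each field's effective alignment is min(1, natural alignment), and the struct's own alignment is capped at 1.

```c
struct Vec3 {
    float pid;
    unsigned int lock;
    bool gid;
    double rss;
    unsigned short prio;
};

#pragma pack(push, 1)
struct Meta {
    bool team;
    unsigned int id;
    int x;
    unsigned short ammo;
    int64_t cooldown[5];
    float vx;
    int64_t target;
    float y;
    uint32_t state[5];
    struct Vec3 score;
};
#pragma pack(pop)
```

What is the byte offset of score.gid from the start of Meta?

95

Vec3: 0..4  pid  (4B, 4-aligned); 4..8  lock  (4B, 4-aligned); 8..9  gid  (1B, 1-aligned); 9..16  -- padding (7B); 16..24  rss  (8B, 8-aligned); 24..26  prio  (2B, 2-aligned); 26..32  -- tail padding (6B); sizeof = 32, alignof = 8
0..1  team  (1B, 1-aligned)
1..5  id  (4B, 1-aligned)
5..9  x  (4B, 1-aligned)
9..11  ammo  (2B, 1-aligned)
11..51  cooldown  (40B, 1-aligned)
51..55  vx  (4B, 1-aligned)
55..63  target  (8B, 1-aligned)
63..67  y  (4B, 1-aligned)
67..87  state  (20B, 1-aligned)
87..119  score  (32B, 1-aligned)
within Vec3: gid at 8
87 + 8 = 95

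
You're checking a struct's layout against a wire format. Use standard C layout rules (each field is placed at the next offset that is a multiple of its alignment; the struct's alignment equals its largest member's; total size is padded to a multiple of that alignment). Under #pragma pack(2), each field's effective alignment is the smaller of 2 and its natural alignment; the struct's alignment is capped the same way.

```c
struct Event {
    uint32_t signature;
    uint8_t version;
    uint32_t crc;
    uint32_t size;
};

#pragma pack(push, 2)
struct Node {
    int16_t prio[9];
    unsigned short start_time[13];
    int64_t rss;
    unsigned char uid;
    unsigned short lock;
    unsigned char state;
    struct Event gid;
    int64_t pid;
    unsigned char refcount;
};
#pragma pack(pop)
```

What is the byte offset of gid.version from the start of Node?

Event: @0: signature [4B, align 4] → 4; @4: version [1B, align 1] → 5; +3 pad (align 4); @8: crc [4B, align 4] → 12; @12: size [4B, align 4] → 16; size 16, align 4
@0: prio [18B, align 2] → 18
@18: start_time [26B, align 2] → 44
@44: rss [8B, align 2] → 52
@52: uid [1B, align 1] → 53
+1 pad (align 2)
@54: lock [2B, align 2] → 56
@56: state [1B, align 1] → 57
+1 pad (align 2)
@58: gid [16B, align 2] → 74
within Event: version at 4
58 + 4 = 62

62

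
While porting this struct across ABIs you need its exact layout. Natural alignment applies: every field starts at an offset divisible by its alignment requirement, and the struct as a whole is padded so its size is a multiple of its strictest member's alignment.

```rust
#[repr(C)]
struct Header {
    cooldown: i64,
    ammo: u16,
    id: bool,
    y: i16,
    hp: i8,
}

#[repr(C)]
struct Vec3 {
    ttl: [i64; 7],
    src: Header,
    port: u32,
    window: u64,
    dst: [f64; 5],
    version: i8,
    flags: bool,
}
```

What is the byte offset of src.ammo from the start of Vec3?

64

Header: @0: cooldown [8B, align 8] → 8; @8: ammo [2B, align 2] → 10; @10: id [1B, align 1] → 11; +1 pad (align 2); @12: y [2B, align 2] → 14; @14: hp [1B, align 1] → 15; +1 tail pad (align 8); size 16, align 8
@0: ttl [56B, align 8] → 56
@56: src [16B, align 8] → 72
within Header: ammo at 8
56 + 8 = 64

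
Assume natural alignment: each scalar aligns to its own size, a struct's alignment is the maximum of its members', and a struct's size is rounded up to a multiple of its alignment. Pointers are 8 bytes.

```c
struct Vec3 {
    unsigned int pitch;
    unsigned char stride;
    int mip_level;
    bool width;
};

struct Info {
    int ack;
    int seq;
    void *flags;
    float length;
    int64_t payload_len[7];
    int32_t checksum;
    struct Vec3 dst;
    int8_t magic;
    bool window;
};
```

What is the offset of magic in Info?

Vec3: @0: pitch [4B, align 4] → 4; @4: stride [1B, align 1] → 5; +3 pad (align 4); @8: mip_level [4B, align 4] → 12; @12: width [1B, align 1] → 13; +3 tail pad (align 4); size 16, align 4
@0: ack [4B, align 4] → 4
@4: seq [4B, align 4] → 8
@8: flags [8B, align 8] → 16
@16: length [4B, align 4] → 20
+4 pad (align 8)
@24: payload_len [56B, align 8] → 80
@80: checksum [4B, align 4] → 84
@84: dst [16B, align 4] → 100
@100: magic [1B, align 1] → 101

100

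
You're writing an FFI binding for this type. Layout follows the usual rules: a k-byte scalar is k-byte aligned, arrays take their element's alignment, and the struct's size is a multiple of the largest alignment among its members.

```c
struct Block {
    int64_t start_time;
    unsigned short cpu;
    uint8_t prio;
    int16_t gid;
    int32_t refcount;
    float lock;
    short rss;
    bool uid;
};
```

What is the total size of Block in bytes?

@0: start_time [8B, align 8] → 8
@8: cpu [2B, align 2] → 10
@10: prio [1B, align 1] → 11
+1 pad (align 2)
@12: gid [2B, align 2] → 14
+2 pad (align 4)
@16: refcount [4B, align 4] → 20
@20: lock [4B, align 4] → 24
@24: rss [2B, align 2] → 26
@26: uid [1B, align 1] → 27
+5 tail pad (align 8)
size 32, align 8

32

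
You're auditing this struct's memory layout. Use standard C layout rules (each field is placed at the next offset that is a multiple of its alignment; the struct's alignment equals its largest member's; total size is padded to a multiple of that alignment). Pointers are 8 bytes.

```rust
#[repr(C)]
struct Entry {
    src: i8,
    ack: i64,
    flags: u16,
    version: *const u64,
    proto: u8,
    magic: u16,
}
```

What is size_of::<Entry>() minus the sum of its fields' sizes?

18

0..1  src  (1B, 1-aligned)
1..8  -- padding (7B)
8..16  ack  (8B, 8-aligned)
16..18  flags  (2B, 2-aligned)
18..24  -- padding (6B)
24..32  version  (8B, 8-aligned)
32..33  proto  (1B, 1-aligned)
33..34  -- padding (1B)
34..36  magic  (2B, 2-aligned)
36..40  -- tail padding (4B)
sizeof = 40, alignof = 8
data bytes 22, size 40 → padding 18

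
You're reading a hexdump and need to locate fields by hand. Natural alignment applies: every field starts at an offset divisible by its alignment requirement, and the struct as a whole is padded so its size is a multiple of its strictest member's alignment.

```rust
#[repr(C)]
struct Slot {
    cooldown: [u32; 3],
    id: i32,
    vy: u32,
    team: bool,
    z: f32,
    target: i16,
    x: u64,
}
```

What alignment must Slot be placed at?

8

member alignments: cooldown=4, id=4, vy=4, team=1, z=4, target=2, x=8
max = 8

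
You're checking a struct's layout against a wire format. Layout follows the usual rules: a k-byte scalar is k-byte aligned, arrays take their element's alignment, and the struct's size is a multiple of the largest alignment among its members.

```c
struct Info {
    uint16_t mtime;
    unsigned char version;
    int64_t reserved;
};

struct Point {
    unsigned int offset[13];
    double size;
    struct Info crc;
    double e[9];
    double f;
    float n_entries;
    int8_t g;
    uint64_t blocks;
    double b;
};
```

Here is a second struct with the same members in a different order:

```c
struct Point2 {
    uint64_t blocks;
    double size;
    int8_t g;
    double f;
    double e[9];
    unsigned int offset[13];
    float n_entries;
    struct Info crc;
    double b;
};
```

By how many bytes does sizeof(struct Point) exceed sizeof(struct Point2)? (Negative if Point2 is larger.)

Info: 0..2  mtime  (2B, 2-aligned); 2..3  version  (1B, 1-aligned); 3..8  -- padding (5B); 8..16  reserved  (8B, 8-aligned); sizeof = 16, alignof = 8
0..52  offset  (52B, 4-aligned)
52..56  -- padding (4B)
56..64  size  (8B, 8-aligned)
64..80  crc  (16B, 8-aligned)
80..152  e  (72B, 8-aligned)
152..160  f  (8B, 8-aligned)
160..164  n_entries  (4B, 4-aligned)
164..165  g  (1B, 1-aligned)
165..168  -- padding (3B)
168..176  blocks  (8B, 8-aligned)
176..184  b  (8B, 8-aligned)
sizeof = 184, alignof = 8
— Point2 —
0..8  blocks  (8B, 8-aligned)
8..16  size  (8B, 8-aligned)
16..17  g  (1B, 1-aligned)
17..24  -- padding (7B)
24..32  f  (8B, 8-aligned)
32..104  e  (72B, 8-aligned)
104..156  offset  (52B, 4-aligned)
156..160  n_entries  (4B, 4-aligned)
160..176  crc  (16B, 8-aligned)
176..184  b  (8B, 8-aligned)
sizeof = 184, alignof = 8
184 − 184 = 0

0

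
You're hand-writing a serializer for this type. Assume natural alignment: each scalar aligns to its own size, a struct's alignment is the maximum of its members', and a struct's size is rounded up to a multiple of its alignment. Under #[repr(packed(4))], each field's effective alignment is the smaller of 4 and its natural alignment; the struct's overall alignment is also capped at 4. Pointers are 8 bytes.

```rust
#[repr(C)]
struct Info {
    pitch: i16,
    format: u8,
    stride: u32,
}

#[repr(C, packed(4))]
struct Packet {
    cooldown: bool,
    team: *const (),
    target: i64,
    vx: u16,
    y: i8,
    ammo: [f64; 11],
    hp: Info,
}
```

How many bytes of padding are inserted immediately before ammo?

1

Info: 0..2  pitch  (2B, 2-aligned); 2..3  format  (1B, 1-aligned); 3..4  -- padding (1B); 4..8  stride  (4B, 4-aligned); sizeof = 8, alignof = 4
0..1  cooldown  (1B, 1-aligned)
1..4  -- padding (3B)
4..12  team  (8B, 4-aligned)
12..20  target  (8B, 4-aligned)
20..22  vx  (2B, 2-aligned)
22..23  y  (1B, 1-aligned)
23..24  -- padding (1B)
24..112  ammo  (88B, 4-aligned)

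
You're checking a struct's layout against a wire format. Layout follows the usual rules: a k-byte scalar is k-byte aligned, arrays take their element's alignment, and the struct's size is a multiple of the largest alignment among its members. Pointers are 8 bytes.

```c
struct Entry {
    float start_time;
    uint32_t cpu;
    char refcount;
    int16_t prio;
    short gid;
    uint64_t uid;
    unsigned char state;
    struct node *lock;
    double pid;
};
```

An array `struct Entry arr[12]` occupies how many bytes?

@0: start_time [4B, align 4] → 4
@4: cpu [4B, align 4] → 8
@8: refcount [1B, align 1] → 9
+1 pad (align 2)
@10: prio [2B, align 2] → 12
@12: gid [2B, align 2] → 14
+2 pad (align 8)
@16: uid [8B, align 8] → 24
@24: state [1B, align 1] → 25
+7 pad (align 8)
@32: lock [8B, align 8] → 40
@40: pid [8B, align 8] → 48
size 48, align 8
array of 12: 12 × 48 = 576

576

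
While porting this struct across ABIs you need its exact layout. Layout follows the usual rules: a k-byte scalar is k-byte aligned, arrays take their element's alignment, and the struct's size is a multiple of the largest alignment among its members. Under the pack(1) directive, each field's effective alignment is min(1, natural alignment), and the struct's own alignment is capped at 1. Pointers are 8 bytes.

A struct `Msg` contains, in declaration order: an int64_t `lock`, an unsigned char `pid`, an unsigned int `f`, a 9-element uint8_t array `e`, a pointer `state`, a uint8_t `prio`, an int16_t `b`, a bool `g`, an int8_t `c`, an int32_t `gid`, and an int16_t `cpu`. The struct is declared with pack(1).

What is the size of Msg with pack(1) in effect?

41

lock at 0 (size 8, align 1) → ends 8
pid at 8 (size 1, align 1) → ends 9
f at 9 (size 4, align 1) → ends 13
e at 13 (size 9, align 1) → ends 22
state at 22 (size 8, align 1) → ends 30
prio at 30 (size 1, align 1) → ends 31
b at 31 (size 2, align 1) → ends 33
g at 33 (size 1, align 1) → ends 34
c at 34 (size 1, align 1) → ends 35
gid at 35 (size 4, align 1) → ends 39
cpu at 39 (size 2, align 1) → ends 41
total 41 bytes, alignment 1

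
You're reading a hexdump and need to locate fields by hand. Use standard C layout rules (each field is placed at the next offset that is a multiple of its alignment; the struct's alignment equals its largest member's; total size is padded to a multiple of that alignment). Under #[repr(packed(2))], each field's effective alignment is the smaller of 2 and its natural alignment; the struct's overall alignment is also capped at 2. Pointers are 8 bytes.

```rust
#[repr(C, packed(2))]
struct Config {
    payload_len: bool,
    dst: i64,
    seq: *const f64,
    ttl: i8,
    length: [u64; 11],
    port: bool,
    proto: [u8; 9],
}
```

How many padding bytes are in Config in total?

0..1  payload_len  (1B, 1-aligned)
1..2  -- padding (1B)
2..10  dst  (8B, 2-aligned)
10..18  seq  (8B, 2-aligned)
18..19  ttl  (1B, 1-aligned)
19..20  -- padding (1B)
20..108  length  (88B, 2-aligned)
108..109  port  (1B, 1-aligned)
109..118  proto  (9B, 1-aligned)
sizeof = 118, alignof = 2
data bytes 116, size 118 → padding 2

2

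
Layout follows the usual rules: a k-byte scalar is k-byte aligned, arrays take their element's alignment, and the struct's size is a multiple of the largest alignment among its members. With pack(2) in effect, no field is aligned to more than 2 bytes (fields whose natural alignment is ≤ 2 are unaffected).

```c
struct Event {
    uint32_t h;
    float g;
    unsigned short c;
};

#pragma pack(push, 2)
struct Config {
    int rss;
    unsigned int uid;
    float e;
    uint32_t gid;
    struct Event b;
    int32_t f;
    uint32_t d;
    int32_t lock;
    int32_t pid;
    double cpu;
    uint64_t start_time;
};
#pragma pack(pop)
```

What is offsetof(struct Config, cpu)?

44

Event: h at 0 (size 4, align 4) → ends 4; g at 4 (size 4, align 4) → ends 8; c at 8 (size 2, align 2) → ends 10; tail pad 2 to reach multiple of 4; total 12 bytes, alignment 4
rss at 0 (size 4, align 2) → ends 4
uid at 4 (size 4, align 2) → ends 8
e at 8 (size 4, align 2) → ends 12
gid at 12 (size 4, align 2) → ends 16
b at 16 (size 12, align 2) → ends 28
f at 28 (size 4, align 2) → ends 32
d at 32 (size 4, align 2) → ends 36
lock at 36 (size 4, align 2) → ends 40
pid at 40 (size 4, align 2) → ends 44
cpu at 44 (size 8, align 2) → ends 52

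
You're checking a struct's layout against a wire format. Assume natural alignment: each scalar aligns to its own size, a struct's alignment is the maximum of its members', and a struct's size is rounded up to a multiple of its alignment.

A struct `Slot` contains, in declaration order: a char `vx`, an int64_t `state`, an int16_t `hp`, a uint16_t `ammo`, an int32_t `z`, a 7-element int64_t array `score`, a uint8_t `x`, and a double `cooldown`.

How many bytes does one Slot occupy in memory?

@0: vx [1B, align 1] → 1
+7 pad (align 8)
@8: state [8B, align 8] → 16
@16: hp [2B, align 2] → 18
@18: ammo [2B, align 2] → 20
@20: z [4B, align 4] → 24
@24: score [56B, align 8] → 80
@80: x [1B, align 1] → 81
+7 pad (align 8)
@88: cooldown [8B, align 8] → 96
size 96, align 8

96 bytes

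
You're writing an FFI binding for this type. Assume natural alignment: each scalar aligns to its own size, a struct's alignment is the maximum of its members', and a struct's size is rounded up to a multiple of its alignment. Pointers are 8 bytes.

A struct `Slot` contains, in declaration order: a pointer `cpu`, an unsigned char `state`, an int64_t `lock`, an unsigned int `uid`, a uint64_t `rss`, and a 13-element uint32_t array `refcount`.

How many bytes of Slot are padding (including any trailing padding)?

15

0..8  cpu  (8B, 8-aligned)
8..9  state  (1B, 1-aligned)
9..16  -- padding (7B)
16..24  lock  (8B, 8-aligned)
24..28  uid  (4B, 4-aligned)
28..32  -- padding (4B)
32..40  rss  (8B, 8-aligned)
40..92  refcount  (52B, 4-aligned)
92..96  -- tail padding (4B)
sizeof = 96, alignof = 8
data bytes 81, size 96 → padding 15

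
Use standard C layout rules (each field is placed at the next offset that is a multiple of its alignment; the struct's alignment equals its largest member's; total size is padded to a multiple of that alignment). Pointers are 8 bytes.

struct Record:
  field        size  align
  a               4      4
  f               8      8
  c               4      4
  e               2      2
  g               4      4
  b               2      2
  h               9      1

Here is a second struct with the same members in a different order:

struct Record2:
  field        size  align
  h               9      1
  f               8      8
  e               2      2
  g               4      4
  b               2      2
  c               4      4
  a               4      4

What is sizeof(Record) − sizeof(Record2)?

a at 0 (size 4, align 4) → ends 4
pad 4 to align 8 for f
f at 8 (size 8, align 8) → ends 16
c at 16 (size 4, align 4) → ends 20
e at 20 (size 2, align 2) → ends 22
pad 2 to align 4 for g
g at 24 (size 4, align 4) → ends 28
b at 28 (size 2, align 2) → ends 30
h at 30 (size 9, align 1) → ends 39
tail pad 1 to reach multiple of 8
total 40 bytes, alignment 8
— Record2 —
h at 0 (size 9, align 1) → ends 9
pad 7 to align 8 for f
f at 16 (size 8, align 8) → ends 24
e at 24 (size 2, align 2) → ends 26
pad 2 to align 4 for g
g at 28 (size 4, align 4) → ends 32
b at 32 (size 2, align 2) → ends 34
pad 2 to align 4 for c
c at 36 (size 4, align 4) → ends 40
a at 40 (size 4, align 4) → ends 44
tail pad 4 to reach multiple of 8
total 48 bytes, alignment 8
40 − 48 = -8

-8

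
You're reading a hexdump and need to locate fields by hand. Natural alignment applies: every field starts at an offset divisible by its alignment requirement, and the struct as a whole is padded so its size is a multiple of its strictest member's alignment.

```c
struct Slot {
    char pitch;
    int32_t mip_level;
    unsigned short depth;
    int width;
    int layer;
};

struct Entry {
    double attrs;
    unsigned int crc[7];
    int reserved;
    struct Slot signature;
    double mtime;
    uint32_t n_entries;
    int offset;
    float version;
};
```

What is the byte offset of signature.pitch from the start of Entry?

Slot: @0: pitch [1B, align 1] → 1; +3 pad (align 4); @4: mip_level [4B, align 4] → 8; @8: depth [2B, align 2] → 10; +2 pad (align 4); @12: width [4B, align 4] → 16; @16: layer [4B, align 4] → 20; size 20, align 4
@0: attrs [8B, align 8] → 8
@8: crc [28B, align 4] → 36
@36: reserved [4B, align 4] → 40
@40: signature [20B, align 4] → 60
within Slot: pitch at 0
40 + 0 = 40

40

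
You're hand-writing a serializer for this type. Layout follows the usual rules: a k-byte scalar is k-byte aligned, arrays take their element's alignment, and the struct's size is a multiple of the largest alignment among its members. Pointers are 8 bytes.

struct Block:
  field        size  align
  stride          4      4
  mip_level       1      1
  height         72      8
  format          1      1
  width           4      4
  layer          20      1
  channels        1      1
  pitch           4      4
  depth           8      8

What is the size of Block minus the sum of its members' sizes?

@0: stride [4B, align 4] → 4
@4: mip_level [1B, align 1] → 5
+3 pad (align 8)
@8: height [72B, align 8] → 80
@80: format [1B, align 1] → 81
+3 pad (align 4)
@84: width [4B, align 4] → 88
@88: layer [20B, align 1] → 108
@108: channels [1B, align 1] → 109
+3 pad (align 4)
@112: pitch [4B, align 4] → 116
+4 pad (align 8)
@120: depth [8B, align 8] → 128
size 128, align 8
data bytes 115, size 128 → padding 13

13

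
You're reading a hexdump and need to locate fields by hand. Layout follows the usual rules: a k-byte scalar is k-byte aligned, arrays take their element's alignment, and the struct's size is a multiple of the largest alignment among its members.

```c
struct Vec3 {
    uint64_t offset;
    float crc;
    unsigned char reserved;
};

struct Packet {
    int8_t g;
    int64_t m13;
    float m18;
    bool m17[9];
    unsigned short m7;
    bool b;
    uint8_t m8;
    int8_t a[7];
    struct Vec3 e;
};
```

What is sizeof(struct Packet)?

64 bytes

Vec3: offset at 0 (size 8, align 8) → ends 8; crc at 8 (size 4, align 4) → ends 12; reserved at 12 (size 1, align 1) → ends 13; tail pad 3 to reach multiple of 8; total 16 bytes, alignment 8
g at 0 (size 1, align 1) → ends 1
pad 7 to align 8 for m13
m13 at 8 (size 8, align 8) → ends 16
m18 at 16 (size 4, align 4) → ends 20
m17 at 20 (size 9, align 1) → ends 29
pad 1 to align 2 for m7
m7 at 30 (size 2, align 2) → ends 32
b at 32 (size 1, align 1) → ends 33
m8 at 33 (size 1, align 1) → ends 34
a at 34 (size 7, align 1) → ends 41
pad 7 to align 8 for e
e at 48 (size 16, align 8) → ends 64
total 64 bytes, alignment 8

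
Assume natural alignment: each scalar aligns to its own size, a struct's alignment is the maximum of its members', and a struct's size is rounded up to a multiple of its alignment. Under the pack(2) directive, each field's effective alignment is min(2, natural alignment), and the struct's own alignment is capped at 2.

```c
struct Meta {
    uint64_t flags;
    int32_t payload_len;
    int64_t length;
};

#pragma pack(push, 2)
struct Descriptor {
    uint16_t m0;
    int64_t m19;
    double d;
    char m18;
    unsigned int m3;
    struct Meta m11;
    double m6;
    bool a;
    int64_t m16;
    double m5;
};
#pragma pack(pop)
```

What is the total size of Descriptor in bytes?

Meta: 0..8  flags  (8B, 8-aligned); 8..12  payload_len  (4B, 4-aligned); 12..16  -- padding (4B); 16..24  length  (8B, 8-aligned); sizeof = 24, alignof = 8
0..2  m0  (2B, 2-aligned)
2..10  m19  (8B, 2-aligned)
10..18  d  (8B, 2-aligned)
18..19  m18  (1B, 1-aligned)
19..20  -- padding (1B)
20..24  m3  (4B, 2-aligned)
24..48  m11  (24B, 2-aligned)
48..56  m6  (8B, 2-aligned)
56..57  a  (1B, 1-aligned)
57..58  -- padding (1B)
58..66  m16  (8B, 2-aligned)
66..74  m5  (8B, 2-aligned)
sizeof = 74, alignof = 2

74 bytes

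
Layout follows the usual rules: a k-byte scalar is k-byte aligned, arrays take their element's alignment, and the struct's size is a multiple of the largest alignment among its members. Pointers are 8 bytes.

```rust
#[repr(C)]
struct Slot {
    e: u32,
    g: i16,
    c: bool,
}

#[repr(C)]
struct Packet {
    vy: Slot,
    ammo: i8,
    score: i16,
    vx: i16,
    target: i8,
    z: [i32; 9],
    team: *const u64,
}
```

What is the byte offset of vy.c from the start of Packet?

6

Slot: @0: e [4B, align 4] → 4; @4: g [2B, align 2] → 6; @6: c [1B, align 1] → 7; +1 tail pad (align 4); size 8, align 4
@0: vy [8B, align 4] → 8
within Slot: c at 6
0 + 6 = 6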